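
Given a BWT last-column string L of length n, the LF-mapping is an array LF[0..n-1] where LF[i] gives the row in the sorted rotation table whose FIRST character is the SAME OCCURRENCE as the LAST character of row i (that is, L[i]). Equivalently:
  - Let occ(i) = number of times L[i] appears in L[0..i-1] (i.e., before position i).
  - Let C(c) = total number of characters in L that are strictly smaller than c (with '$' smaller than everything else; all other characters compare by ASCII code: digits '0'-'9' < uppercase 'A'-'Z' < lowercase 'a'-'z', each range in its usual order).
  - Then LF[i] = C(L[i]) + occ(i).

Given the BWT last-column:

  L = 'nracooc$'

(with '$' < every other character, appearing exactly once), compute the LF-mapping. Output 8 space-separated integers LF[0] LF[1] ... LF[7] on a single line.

Char counts: '$':1, 'a':1, 'c':2, 'n':1, 'o':2, 'r':1
C (first-col start): C('$')=0, C('a')=1, C('c')=2, C('n')=4, C('o')=5, C('r')=7
L[0]='n': occ=0, LF[0]=C('n')+0=4+0=4
L[1]='r': occ=0, LF[1]=C('r')+0=7+0=7
L[2]='a': occ=0, LF[2]=C('a')+0=1+0=1
L[3]='c': occ=0, LF[3]=C('c')+0=2+0=2
L[4]='o': occ=0, LF[4]=C('o')+0=5+0=5
L[5]='o': occ=1, LF[5]=C('o')+1=5+1=6
L[6]='c': occ=1, LF[6]=C('c')+1=2+1=3
L[7]='$': occ=0, LF[7]=C('$')+0=0+0=0

Answer: 4 7 1 2 5 6 3 0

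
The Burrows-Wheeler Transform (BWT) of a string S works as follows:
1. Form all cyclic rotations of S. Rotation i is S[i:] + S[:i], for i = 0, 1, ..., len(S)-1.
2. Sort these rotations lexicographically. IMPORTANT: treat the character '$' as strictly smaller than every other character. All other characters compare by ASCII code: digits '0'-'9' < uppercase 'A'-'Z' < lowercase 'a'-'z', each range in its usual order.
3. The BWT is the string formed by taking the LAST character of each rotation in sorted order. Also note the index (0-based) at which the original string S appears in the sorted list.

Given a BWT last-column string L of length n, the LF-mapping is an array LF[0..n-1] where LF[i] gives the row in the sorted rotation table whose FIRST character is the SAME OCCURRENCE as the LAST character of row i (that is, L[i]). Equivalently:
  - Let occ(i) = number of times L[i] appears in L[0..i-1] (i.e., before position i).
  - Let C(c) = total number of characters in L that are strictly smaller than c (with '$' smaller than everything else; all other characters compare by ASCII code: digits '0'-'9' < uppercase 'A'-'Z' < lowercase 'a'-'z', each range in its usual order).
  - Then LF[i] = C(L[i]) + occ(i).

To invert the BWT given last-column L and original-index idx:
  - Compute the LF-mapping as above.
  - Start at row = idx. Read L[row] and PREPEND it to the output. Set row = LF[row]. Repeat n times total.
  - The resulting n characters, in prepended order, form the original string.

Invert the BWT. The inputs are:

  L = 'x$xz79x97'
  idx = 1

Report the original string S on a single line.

LF mapping: 5 0 6 8 1 3 7 4 2
Walk LF starting at row 1, prepending L[row]:
  step 1: row=1, L[1]='$', prepend. Next row=LF[1]=0
  step 2: row=0, L[0]='x', prepend. Next row=LF[0]=5
  step 3: row=5, L[5]='9', prepend. Next row=LF[5]=3
  step 4: row=3, L[3]='z', prepend. Next row=LF[3]=8
  step 5: row=8, L[8]='7', prepend. Next row=LF[8]=2
  step 6: row=2, L[2]='x', prepend. Next row=LF[2]=6
  step 7: row=6, L[6]='x', prepend. Next row=LF[6]=7
  step 8: row=7, L[7]='9', prepend. Next row=LF[7]=4
  step 9: row=4, L[4]='7', prepend. Next row=LF[4]=1
Reversed output: 79xx7z9x$

Answer: 79xx7z9x$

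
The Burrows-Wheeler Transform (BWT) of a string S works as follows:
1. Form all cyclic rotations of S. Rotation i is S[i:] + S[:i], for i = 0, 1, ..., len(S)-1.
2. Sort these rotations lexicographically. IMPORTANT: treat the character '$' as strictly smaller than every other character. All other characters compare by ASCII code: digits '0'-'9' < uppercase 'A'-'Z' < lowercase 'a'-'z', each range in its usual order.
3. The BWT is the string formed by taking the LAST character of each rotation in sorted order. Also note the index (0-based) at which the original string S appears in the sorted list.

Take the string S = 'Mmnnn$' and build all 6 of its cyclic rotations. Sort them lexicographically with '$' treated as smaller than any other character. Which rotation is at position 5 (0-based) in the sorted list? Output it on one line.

All 6 rotations (rotation i = S[i:]+S[:i]):
  rot[0] = Mmnnn$
  rot[1] = mnnn$M
  rot[2] = nnn$Mm
  rot[3] = nn$Mmn
  rot[4] = n$Mmnn
  rot[5] = $Mmnnn
Sorted (with $ < everything):
  sorted[0] = $Mmnnn
  sorted[1] = Mmnnn$
  sorted[2] = mnnn$M
  sorted[3] = n$Mmnn
  sorted[4] = nn$Mmn
  sorted[5] = nnn$Mm
sorted[5] = nnn$Mm

Answer: nnn$Mm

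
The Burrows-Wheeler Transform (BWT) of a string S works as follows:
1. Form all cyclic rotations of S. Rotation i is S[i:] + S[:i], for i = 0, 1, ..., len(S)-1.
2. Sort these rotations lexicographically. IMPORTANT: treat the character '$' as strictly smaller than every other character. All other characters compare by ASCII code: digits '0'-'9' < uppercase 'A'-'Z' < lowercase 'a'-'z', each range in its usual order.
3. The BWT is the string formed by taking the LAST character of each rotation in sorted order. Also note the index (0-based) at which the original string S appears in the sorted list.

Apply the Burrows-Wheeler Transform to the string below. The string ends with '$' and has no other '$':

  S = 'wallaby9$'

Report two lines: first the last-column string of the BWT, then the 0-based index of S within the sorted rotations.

All 9 rotations (rotation i = S[i:]+S[:i]):
  rot[0] = wallaby9$
  rot[1] = allaby9$w
  rot[2] = llaby9$wa
  rot[3] = laby9$wal
  rot[4] = aby9$wall
  rot[5] = by9$walla
  rot[6] = y9$wallab
  rot[7] = 9$wallaby
  rot[8] = $wallaby9
Sorted (with $ < everything):
  sorted[0] = $wallaby9  (last char: '9')
  sorted[1] = 9$wallaby  (last char: 'y')
  sorted[2] = aby9$wall  (last char: 'l')
  sorted[3] = allaby9$w  (last char: 'w')
  sorted[4] = by9$walla  (last char: 'a')
  sorted[5] = laby9$wal  (last char: 'l')
  sorted[6] = llaby9$wa  (last char: 'a')
  sorted[7] = wallaby9$  (last char: '$')
  sorted[8] = y9$wallab  (last char: 'b')
Last column: 9ylwala$b
Original string S is at sorted index 7

Answer: 9ylwala$b
7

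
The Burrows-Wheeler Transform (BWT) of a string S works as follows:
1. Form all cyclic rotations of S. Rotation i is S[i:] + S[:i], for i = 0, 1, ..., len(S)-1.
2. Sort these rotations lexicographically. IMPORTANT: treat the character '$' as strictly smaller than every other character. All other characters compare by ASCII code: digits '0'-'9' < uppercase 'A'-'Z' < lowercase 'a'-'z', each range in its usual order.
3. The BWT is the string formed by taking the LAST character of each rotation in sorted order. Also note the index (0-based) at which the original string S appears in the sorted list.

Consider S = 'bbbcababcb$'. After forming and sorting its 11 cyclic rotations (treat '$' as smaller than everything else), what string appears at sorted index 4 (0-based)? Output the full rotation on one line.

All 11 rotations (rotation i = S[i:]+S[:i]):
  rot[0] = bbbcababcb$
  rot[1] = bbcababcb$b
  rot[2] = bcababcb$bb
  rot[3] = cababcb$bbb
  rot[4] = ababcb$bbbc
  rot[5] = babcb$bbbca
  rot[6] = abcb$bbbcab
  rot[7] = bcb$bbbcaba
  rot[8] = cb$bbbcabab
  rot[9] = b$bbbcababc
  rot[10] = $bbbcababcb
Sorted (with $ < everything):
  sorted[0] = $bbbcababcb
  sorted[1] = ababcb$bbbc
  sorted[2] = abcb$bbbcab
  sorted[3] = b$bbbcababc
  sorted[4] = babcb$bbbca
  sorted[5] = bbbcababcb$
  sorted[6] = bbcababcb$b
  sorted[7] = bcababcb$bb
  sorted[8] = bcb$bbbcaba
  sorted[9] = cababcb$bbb
  sorted[10] = cb$bbbcabab
sorted[4] = babcb$bbbca

Answer: babcb$bbbca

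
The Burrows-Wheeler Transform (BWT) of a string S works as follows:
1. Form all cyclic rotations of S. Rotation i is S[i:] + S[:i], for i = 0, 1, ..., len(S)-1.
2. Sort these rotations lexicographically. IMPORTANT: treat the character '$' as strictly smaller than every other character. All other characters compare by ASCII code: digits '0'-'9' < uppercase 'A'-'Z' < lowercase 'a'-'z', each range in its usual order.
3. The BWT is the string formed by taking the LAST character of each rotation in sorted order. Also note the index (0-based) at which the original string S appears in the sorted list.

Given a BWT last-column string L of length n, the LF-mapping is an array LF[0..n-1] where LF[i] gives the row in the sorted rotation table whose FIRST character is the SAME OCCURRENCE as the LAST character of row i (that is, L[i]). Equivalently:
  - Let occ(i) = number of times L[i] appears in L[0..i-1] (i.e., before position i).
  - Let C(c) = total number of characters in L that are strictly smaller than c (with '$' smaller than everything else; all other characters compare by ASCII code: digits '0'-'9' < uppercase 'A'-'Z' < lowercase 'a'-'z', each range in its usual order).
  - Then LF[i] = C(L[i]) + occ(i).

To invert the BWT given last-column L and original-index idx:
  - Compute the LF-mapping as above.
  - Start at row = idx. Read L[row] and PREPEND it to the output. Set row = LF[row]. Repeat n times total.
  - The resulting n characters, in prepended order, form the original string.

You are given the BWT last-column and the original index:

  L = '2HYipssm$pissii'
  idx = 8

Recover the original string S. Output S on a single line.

LF mapping: 1 2 3 4 9 11 12 8 0 10 5 13 14 6 7
Walk LF starting at row 8, prepending L[row]:
  step 1: row=8, L[8]='$', prepend. Next row=LF[8]=0
  step 2: row=0, L[0]='2', prepend. Next row=LF[0]=1
  step 3: row=1, L[1]='H', prepend. Next row=LF[1]=2
  step 4: row=2, L[2]='Y', prepend. Next row=LF[2]=3
  step 5: row=3, L[3]='i', prepend. Next row=LF[3]=4
  step 6: row=4, L[4]='p', prepend. Next row=LF[4]=9
  step 7: row=9, L[9]='p', prepend. Next row=LF[9]=10
  step 8: row=10, L[10]='i', prepend. Next row=LF[10]=5
  step 9: row=5, L[5]='s', prepend. Next row=LF[5]=11
  step 10: row=11, L[11]='s', prepend. Next row=LF[11]=13
  step 11: row=13, L[13]='i', prepend. Next row=LF[13]=6
  step 12: row=6, L[6]='s', prepend. Next row=LF[6]=12
  step 13: row=12, L[12]='s', prepend. Next row=LF[12]=14
  step 14: row=14, L[14]='i', prepend. Next row=LF[14]=7
  step 15: row=7, L[7]='m', prepend. Next row=LF[7]=8
Reversed output: mississippiYH2$

Answer: mississippiYH2$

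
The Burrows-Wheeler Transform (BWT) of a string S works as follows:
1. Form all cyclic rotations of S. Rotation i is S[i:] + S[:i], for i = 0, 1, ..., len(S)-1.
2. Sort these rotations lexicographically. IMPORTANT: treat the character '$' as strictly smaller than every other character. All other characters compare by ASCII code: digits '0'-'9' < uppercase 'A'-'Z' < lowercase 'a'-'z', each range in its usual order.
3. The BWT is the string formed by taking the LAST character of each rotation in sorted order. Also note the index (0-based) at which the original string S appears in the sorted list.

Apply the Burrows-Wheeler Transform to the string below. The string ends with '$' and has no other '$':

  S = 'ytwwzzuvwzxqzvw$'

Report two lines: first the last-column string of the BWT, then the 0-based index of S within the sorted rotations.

Answer: wxyzzuvtvwz$zqww
11

Derivation:
All 16 rotations (rotation i = S[i:]+S[:i]):
  rot[0] = ytwwzzuvwzxqzvw$
  rot[1] = twwzzuvwzxqzvw$y
  rot[2] = wwzzuvwzxqzvw$yt
  rot[3] = wzzuvwzxqzvw$ytw
  rot[4] = zzuvwzxqzvw$ytww
  rot[5] = zuvwzxqzvw$ytwwz
  rot[6] = uvwzxqzvw$ytwwzz
  rot[7] = vwzxqzvw$ytwwzzu
  rot[8] = wzxqzvw$ytwwzzuv
  rot[9] = zxqzvw$ytwwzzuvw
  rot[10] = xqzvw$ytwwzzuvwz
  rot[11] = qzvw$ytwwzzuvwzx
  rot[12] = zvw$ytwwzzuvwzxq
  rot[13] = vw$ytwwzzuvwzxqz
  rot[14] = w$ytwwzzuvwzxqzv
  rot[15] = $ytwwzzuvwzxqzvw
Sorted (with $ < everything):
  sorted[0] = $ytwwzzuvwzxqzvw  (last char: 'w')
  sorted[1] = qzvw$ytwwzzuvwzx  (last char: 'x')
  sorted[2] = twwzzuvwzxqzvw$y  (last char: 'y')
  sorted[3] = uvwzxqzvw$ytwwzz  (last char: 'z')
  sorted[4] = vw$ytwwzzuvwzxqz  (last char: 'z')
  sorted[5] = vwzxqzvw$ytwwzzu  (last char: 'u')
  sorted[6] = w$ytwwzzuvwzxqzv  (last char: 'v')
  sorted[7] = wwzzuvwzxqzvw$yt  (last char: 't')
  sorted[8] = wzxqzvw$ytwwzzuv  (last char: 'v')
  sorted[9] = wzzuvwzxqzvw$ytw  (last char: 'w')
  sorted[10] = xqzvw$ytwwzzuvwz  (last char: 'z')
  sorted[11] = ytwwzzuvwzxqzvw$  (last char: '$')
  sorted[12] = zuvwzxqzvw$ytwwz  (last char: 'z')
  sorted[13] = zvw$ytwwzzuvwzxq  (last char: 'q')
  sorted[14] = zxqzvw$ytwwzzuvw  (last char: 'w')
  sorted[15] = zzuvwzxqzvw$ytww  (last char: 'w')
Last column: wxyzzuvtvwz$zqww
Original string S is at sorted index 11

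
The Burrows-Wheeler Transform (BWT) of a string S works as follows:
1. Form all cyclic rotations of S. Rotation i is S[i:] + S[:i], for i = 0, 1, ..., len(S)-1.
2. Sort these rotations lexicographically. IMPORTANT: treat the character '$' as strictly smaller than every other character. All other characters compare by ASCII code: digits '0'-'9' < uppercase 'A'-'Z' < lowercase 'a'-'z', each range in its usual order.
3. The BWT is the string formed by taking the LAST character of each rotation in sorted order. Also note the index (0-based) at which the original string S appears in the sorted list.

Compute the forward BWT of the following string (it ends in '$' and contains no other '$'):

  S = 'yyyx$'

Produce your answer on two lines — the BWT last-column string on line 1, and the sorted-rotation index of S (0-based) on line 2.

All 5 rotations (rotation i = S[i:]+S[:i]):
  rot[0] = yyyx$
  rot[1] = yyx$y
  rot[2] = yx$yy
  rot[3] = x$yyy
  rot[4] = $yyyx
Sorted (with $ < everything):
  sorted[0] = $yyyx  (last char: 'x')
  sorted[1] = x$yyy  (last char: 'y')
  sorted[2] = yx$yy  (last char: 'y')
  sorted[3] = yyx$y  (last char: 'y')
  sorted[4] = yyyx$  (last char: '$')
Last column: xyyy$
Original string S is at sorted index 4

Answer: xyyy$
4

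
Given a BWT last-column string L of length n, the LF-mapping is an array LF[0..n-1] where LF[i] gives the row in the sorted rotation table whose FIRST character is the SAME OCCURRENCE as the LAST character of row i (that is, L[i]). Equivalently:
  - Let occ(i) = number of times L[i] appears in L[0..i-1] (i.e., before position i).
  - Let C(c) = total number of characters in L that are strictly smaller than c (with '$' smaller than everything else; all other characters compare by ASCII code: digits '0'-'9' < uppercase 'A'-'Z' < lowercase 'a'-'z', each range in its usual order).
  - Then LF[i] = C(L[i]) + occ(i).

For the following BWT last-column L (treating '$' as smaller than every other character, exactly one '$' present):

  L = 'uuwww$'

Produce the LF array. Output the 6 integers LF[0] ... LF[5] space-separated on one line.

Answer: 1 2 3 4 5 0

Derivation:
Char counts: '$':1, 'u':2, 'w':3
C (first-col start): C('$')=0, C('u')=1, C('w')=3
L[0]='u': occ=0, LF[0]=C('u')+0=1+0=1
L[1]='u': occ=1, LF[1]=C('u')+1=1+1=2
L[2]='w': occ=0, LF[2]=C('w')+0=3+0=3
L[3]='w': occ=1, LF[3]=C('w')+1=3+1=4
L[4]='w': occ=2, LF[4]=C('w')+2=3+2=5
L[5]='$': occ=0, LF[5]=C('$')+0=0+0=0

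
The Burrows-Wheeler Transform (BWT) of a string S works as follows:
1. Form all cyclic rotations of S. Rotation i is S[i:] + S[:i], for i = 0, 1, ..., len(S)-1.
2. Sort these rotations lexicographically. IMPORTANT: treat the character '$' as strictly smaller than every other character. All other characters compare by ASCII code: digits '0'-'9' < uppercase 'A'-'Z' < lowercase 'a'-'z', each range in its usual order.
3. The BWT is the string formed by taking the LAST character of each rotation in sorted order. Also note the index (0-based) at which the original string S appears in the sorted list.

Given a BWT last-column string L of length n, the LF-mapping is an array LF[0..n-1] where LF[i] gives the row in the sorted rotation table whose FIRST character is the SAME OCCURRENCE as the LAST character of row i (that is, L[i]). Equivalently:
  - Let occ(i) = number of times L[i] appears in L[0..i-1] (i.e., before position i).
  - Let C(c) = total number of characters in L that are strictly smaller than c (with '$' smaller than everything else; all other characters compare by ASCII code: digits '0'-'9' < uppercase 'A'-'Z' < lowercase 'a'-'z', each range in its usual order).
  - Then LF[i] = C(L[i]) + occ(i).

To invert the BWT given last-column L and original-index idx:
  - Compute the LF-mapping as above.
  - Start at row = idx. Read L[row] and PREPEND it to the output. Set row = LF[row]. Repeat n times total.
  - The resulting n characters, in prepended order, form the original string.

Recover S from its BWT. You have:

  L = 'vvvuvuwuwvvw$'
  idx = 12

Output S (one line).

LF mapping: 4 5 6 1 7 2 10 3 11 8 9 12 0
Walk LF starting at row 12, prepending L[row]:
  step 1: row=12, L[12]='$', prepend. Next row=LF[12]=0
  step 2: row=0, L[0]='v', prepend. Next row=LF[0]=4
  step 3: row=4, L[4]='v', prepend. Next row=LF[4]=7
  step 4: row=7, L[7]='u', prepend. Next row=LF[7]=3
  step 5: row=3, L[3]='u', prepend. Next row=LF[3]=1
  step 6: row=1, L[1]='v', prepend. Next row=LF[1]=5
  step 7: row=5, L[5]='u', prepend. Next row=LF[5]=2
  step 8: row=2, L[2]='v', prepend. Next row=LF[2]=6
  step 9: row=6, L[6]='w', prepend. Next row=LF[6]=10
  step 10: row=10, L[10]='v', prepend. Next row=LF[10]=9
  step 11: row=9, L[9]='v', prepend. Next row=LF[9]=8
  step 12: row=8, L[8]='w', prepend. Next row=LF[8]=11
  step 13: row=11, L[11]='w', prepend. Next row=LF[11]=12
Reversed output: wwvvwvuvuuvv$

Answer: wwvvwvuvuuvv$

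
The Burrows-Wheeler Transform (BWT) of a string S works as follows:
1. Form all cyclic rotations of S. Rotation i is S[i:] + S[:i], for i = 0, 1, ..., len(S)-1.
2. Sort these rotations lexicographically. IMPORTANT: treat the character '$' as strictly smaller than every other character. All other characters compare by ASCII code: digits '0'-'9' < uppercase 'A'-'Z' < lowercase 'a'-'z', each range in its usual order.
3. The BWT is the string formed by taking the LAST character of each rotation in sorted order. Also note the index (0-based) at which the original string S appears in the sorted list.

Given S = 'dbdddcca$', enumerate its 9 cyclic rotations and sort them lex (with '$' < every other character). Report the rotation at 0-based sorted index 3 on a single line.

All 9 rotations (rotation i = S[i:]+S[:i]):
  rot[0] = dbdddcca$
  rot[1] = bdddcca$d
  rot[2] = dddcca$db
  rot[3] = ddcca$dbd
  rot[4] = dcca$dbdd
  rot[5] = cca$dbddd
  rot[6] = ca$dbdddc
  rot[7] = a$dbdddcc
  rot[8] = $dbdddcca
Sorted (with $ < everything):
  sorted[0] = $dbdddcca
  sorted[1] = a$dbdddcc
  sorted[2] = bdddcca$d
  sorted[3] = ca$dbdddc
  sorted[4] = cca$dbddd
  sorted[5] = dbdddcca$
  sorted[6] = dcca$dbdd
  sorted[7] = ddcca$dbd
  sorted[8] = dddcca$db
sorted[3] = ca$dbdddc

Answer: ca$dbdddc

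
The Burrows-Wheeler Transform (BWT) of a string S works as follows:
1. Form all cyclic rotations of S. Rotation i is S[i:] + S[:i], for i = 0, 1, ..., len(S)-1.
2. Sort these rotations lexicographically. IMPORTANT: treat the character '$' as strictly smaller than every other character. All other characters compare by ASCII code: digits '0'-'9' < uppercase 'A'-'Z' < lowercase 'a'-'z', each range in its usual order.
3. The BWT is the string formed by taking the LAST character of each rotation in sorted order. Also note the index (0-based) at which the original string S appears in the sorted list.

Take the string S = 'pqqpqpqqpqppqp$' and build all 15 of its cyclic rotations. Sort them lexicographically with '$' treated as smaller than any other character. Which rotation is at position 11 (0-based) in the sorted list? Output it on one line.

Answer: qpqpqqpqppqp$pq

Derivation:
All 15 rotations (rotation i = S[i:]+S[:i]):
  rot[0] = pqqpqpqqpqppqp$
  rot[1] = qqpqpqqpqppqp$p
  rot[2] = qpqpqqpqppqp$pq
  rot[3] = pqpqqpqppqp$pqq
  rot[4] = qpqqpqppqp$pqqp
  rot[5] = pqqpqppqp$pqqpq
  rot[6] = qqpqppqp$pqqpqp
  rot[7] = qpqppqp$pqqpqpq
  rot[8] = pqppqp$pqqpqpqq
  rot[9] = qppqp$pqqpqpqqp
  rot[10] = ppqp$pqqpqpqqpq
  rot[11] = pqp$pqqpqpqqpqp
  rot[12] = qp$pqqpqpqqpqpp
  rot[13] = p$pqqpqpqqpqppq
  rot[14] = $pqqpqpqqpqppqp
Sorted (with $ < everything):
  sorted[0] = $pqqpqpqqpqppqp
  sorted[1] = p$pqqpqpqqpqppq
  sorted[2] = ppqp$pqqpqpqqpq
  sorted[3] = pqp$pqqpqpqqpqp
  sorted[4] = pqppqp$pqqpqpqq
  sorted[5] = pqpqqpqppqp$pqq
  sorted[6] = pqqpqppqp$pqqpq
  sorted[7] = pqqpqpqqpqppqp$
  sorted[8] = qp$pqqpqpqqpqpp
  sorted[9] = qppqp$pqqpqpqqp
  sorted[10] = qpqppqp$pqqpqpq
  sorted[11] = qpqpqqpqppqp$pq
  sorted[12] = qpqqpqppqp$pqqp
  sorted[13] = qqpqppqp$pqqpqp
  sorted[14] = qqpqpqqpqppqp$p
sorted[11] = qpqpqqpqppqp$pq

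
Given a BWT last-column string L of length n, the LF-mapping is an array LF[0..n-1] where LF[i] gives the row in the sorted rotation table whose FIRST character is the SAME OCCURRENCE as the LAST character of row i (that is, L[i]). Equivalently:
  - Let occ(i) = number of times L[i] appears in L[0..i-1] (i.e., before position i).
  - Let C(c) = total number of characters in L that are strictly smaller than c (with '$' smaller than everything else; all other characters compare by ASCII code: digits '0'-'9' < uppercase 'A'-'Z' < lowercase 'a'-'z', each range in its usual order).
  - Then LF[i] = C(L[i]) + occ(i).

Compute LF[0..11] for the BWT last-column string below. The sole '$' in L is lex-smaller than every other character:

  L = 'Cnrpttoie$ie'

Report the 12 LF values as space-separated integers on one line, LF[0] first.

Answer: 1 6 9 8 10 11 7 4 2 0 5 3

Derivation:
Char counts: '$':1, 'C':1, 'e':2, 'i':2, 'n':1, 'o':1, 'p':1, 'r':1, 't':2
C (first-col start): C('$')=0, C('C')=1, C('e')=2, C('i')=4, C('n')=6, C('o')=7, C('p')=8, C('r')=9, C('t')=10
L[0]='C': occ=0, LF[0]=C('C')+0=1+0=1
L[1]='n': occ=0, LF[1]=C('n')+0=6+0=6
L[2]='r': occ=0, LF[2]=C('r')+0=9+0=9
L[3]='p': occ=0, LF[3]=C('p')+0=8+0=8
L[4]='t': occ=0, LF[4]=C('t')+0=10+0=10
L[5]='t': occ=1, LF[5]=C('t')+1=10+1=11
L[6]='o': occ=0, LF[6]=C('o')+0=7+0=7
L[7]='i': occ=0, LF[7]=C('i')+0=4+0=4
L[8]='e': occ=0, LF[8]=C('e')+0=2+0=2
L[9]='$': occ=0, LF[9]=C('$')+0=0+0=0
L[10]='i': occ=1, LF[10]=C('i')+1=4+1=5
L[11]='e': occ=1, LF[11]=C('e')+1=2+1=3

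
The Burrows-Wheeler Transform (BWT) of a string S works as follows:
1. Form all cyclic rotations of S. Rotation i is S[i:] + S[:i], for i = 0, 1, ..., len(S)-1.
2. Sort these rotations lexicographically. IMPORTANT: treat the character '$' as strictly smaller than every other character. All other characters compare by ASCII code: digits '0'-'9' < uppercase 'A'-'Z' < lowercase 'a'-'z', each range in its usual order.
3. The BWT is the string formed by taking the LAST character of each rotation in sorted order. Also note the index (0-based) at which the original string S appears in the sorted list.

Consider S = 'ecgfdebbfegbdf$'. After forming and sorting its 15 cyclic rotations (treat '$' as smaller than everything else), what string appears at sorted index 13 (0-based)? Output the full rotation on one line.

All 15 rotations (rotation i = S[i:]+S[:i]):
  rot[0] = ecgfdebbfegbdf$
  rot[1] = cgfdebbfegbdf$e
  rot[2] = gfdebbfegbdf$ec
  rot[3] = fdebbfegbdf$ecg
  rot[4] = debbfegbdf$ecgf
  rot[5] = ebbfegbdf$ecgfd
  rot[6] = bbfegbdf$ecgfde
  rot[7] = bfegbdf$ecgfdeb
  rot[8] = fegbdf$ecgfdebb
  rot[9] = egbdf$ecgfdebbf
  rot[10] = gbdf$ecgfdebbfe
  rot[11] = bdf$ecgfdebbfeg
  rot[12] = df$ecgfdebbfegb
  rot[13] = f$ecgfdebbfegbd
  rot[14] = $ecgfdebbfegbdf
Sorted (with $ < everything):
  sorted[0] = $ecgfdebbfegbdf
  sorted[1] = bbfegbdf$ecgfde
  sorted[2] = bdf$ecgfdebbfeg
  sorted[3] = bfegbdf$ecgfdeb
  sorted[4] = cgfdebbfegbdf$e
  sorted[5] = debbfegbdf$ecgf
  sorted[6] = df$ecgfdebbfegb
  sorted[7] = ebbfegbdf$ecgfd
  sorted[8] = ecgfdebbfegbdf$
  sorted[9] = egbdf$ecgfdebbf
  sorted[10] = f$ecgfdebbfegbd
  sorted[11] = fdebbfegbdf$ecg
  sorted[12] = fegbdf$ecgfdebb
  sorted[13] = gbdf$ecgfdebbfe
  sorted[14] = gfdebbfegbdf$ec
sorted[13] = gbdf$ecgfdebbfe

Answer: gbdf$ecgfdebbfe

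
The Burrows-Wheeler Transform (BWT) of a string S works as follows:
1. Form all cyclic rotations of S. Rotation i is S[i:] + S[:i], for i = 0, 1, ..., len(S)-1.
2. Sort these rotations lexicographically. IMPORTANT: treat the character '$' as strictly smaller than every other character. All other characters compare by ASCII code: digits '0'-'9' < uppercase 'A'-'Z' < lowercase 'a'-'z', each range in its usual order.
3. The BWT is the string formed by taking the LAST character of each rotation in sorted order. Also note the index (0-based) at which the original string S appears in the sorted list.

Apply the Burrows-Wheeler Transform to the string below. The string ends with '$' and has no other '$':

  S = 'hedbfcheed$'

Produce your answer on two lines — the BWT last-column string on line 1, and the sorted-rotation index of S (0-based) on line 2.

Answer: ddfeeehhb$c
9

Derivation:
All 11 rotations (rotation i = S[i:]+S[:i]):
  rot[0] = hedbfcheed$
  rot[1] = edbfcheed$h
  rot[2] = dbfcheed$he
  rot[3] = bfcheed$hed
  rot[4] = fcheed$hedb
  rot[5] = cheed$hedbf
  rot[6] = heed$hedbfc
  rot[7] = eed$hedbfch
  rot[8] = ed$hedbfche
  rot[9] = d$hedbfchee
  rot[10] = $hedbfcheed
Sorted (with $ < everything):
  sorted[0] = $hedbfcheed  (last char: 'd')
  sorted[1] = bfcheed$hed  (last char: 'd')
  sorted[2] = cheed$hedbf  (last char: 'f')
  sorted[3] = d$hedbfchee  (last char: 'e')
  sorted[4] = dbfcheed$he  (last char: 'e')
  sorted[5] = ed$hedbfche  (last char: 'e')
  sorted[6] = edbfcheed$h  (last char: 'h')
  sorted[7] = eed$hedbfch  (last char: 'h')
  sorted[8] = fcheed$hedb  (last char: 'b')
  sorted[9] = hedbfcheed$  (last char: '$')
  sorted[10] = heed$hedbfc  (last char: 'c')
Last column: ddfeeehhb$c
Original string S is at sorted index 9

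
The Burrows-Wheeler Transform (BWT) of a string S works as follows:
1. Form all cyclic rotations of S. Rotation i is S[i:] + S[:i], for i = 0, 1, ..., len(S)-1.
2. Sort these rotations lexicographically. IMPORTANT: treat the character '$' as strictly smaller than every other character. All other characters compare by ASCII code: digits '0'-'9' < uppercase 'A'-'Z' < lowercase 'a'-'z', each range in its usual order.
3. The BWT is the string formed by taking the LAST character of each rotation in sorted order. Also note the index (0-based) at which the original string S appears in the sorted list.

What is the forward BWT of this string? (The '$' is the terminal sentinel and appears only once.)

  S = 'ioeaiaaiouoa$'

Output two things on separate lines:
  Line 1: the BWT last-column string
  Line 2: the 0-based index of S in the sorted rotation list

Answer: aoieaoa$auiio
7

Derivation:
All 13 rotations (rotation i = S[i:]+S[:i]):
  rot[0] = ioeaiaaiouoa$
  rot[1] = oeaiaaiouoa$i
  rot[2] = eaiaaiouoa$io
  rot[3] = aiaaiouoa$ioe
  rot[4] = iaaiouoa$ioea
  rot[5] = aaiouoa$ioeai
  rot[6] = aiouoa$ioeaia
  rot[7] = iouoa$ioeaiaa
  rot[8] = ouoa$ioeaiaai
  rot[9] = uoa$ioeaiaaio
  rot[10] = oa$ioeaiaaiou
  rot[11] = a$ioeaiaaiouo
  rot[12] = $ioeaiaaiouoa
Sorted (with $ < everything):
  sorted[0] = $ioeaiaaiouoa  (last char: 'a')
  sorted[1] = a$ioeaiaaiouo  (last char: 'o')
  sorted[2] = aaiouoa$ioeai  (last char: 'i')
  sorted[3] = aiaaiouoa$ioe  (last char: 'e')
  sorted[4] = aiouoa$ioeaia  (last char: 'a')
  sorted[5] = eaiaaiouoa$io  (last char: 'o')
  sorted[6] = iaaiouoa$ioea  (last char: 'a')
  sorted[7] = ioeaiaaiouoa$  (last char: '$')
  sorted[8] = iouoa$ioeaiaa  (last char: 'a')
  sorted[9] = oa$ioeaiaaiou  (last char: 'u')
  sorted[10] = oeaiaaiouoa$i  (last char: 'i')
  sorted[11] = ouoa$ioeaiaai  (last char: 'i')
  sorted[12] = uoa$ioeaiaaio  (last char: 'o')
Last column: aoieaoa$auiio
Original string S is at sorted index 7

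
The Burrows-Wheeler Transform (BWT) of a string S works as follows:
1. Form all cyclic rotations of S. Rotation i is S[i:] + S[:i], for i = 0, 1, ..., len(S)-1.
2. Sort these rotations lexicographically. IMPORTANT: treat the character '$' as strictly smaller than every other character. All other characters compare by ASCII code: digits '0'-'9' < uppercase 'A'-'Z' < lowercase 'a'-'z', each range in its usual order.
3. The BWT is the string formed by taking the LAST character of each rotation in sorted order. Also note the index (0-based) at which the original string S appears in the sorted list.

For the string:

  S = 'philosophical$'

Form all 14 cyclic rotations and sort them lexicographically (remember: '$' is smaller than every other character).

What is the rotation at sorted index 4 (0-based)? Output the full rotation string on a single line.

All 14 rotations (rotation i = S[i:]+S[:i]):
  rot[0] = philosophical$
  rot[1] = hilosophical$p
  rot[2] = ilosophical$ph
  rot[3] = losophical$phi
  rot[4] = osophical$phil
  rot[5] = sophical$philo
  rot[6] = ophical$philos
  rot[7] = phical$philoso
  rot[8] = hical$philosop
  rot[9] = ical$philosoph
  rot[10] = cal$philosophi
  rot[11] = al$philosophic
  rot[12] = l$philosophica
  rot[13] = $philosophical
Sorted (with $ < everything):
  sorted[0] = $philosophical
  sorted[1] = al$philosophic
  sorted[2] = cal$philosophi
  sorted[3] = hical$philosop
  sorted[4] = hilosophical$p
  sorted[5] = ical$philosoph
  sorted[6] = ilosophical$ph
  sorted[7] = l$philosophica
  sorted[8] = losophical$phi
  sorted[9] = ophical$philos
  sorted[10] = osophical$phil
  sorted[11] = phical$philoso
  sorted[12] = philosophical$
  sorted[13] = sophical$philo
sorted[4] = hilosophical$p

Answer: hilosophical$p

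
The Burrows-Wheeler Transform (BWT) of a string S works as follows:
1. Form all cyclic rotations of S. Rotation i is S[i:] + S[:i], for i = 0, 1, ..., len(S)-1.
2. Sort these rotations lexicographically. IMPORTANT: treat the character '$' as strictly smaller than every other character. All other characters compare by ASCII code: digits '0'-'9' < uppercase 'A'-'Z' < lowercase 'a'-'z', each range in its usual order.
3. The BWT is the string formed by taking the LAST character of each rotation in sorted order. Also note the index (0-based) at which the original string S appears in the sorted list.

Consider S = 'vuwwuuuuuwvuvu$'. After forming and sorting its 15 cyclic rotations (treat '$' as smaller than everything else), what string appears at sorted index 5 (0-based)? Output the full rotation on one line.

Answer: uuwvuvu$vuwwuuu

Derivation:
All 15 rotations (rotation i = S[i:]+S[:i]):
  rot[0] = vuwwuuuuuwvuvu$
  rot[1] = uwwuuuuuwvuvu$v
  rot[2] = wwuuuuuwvuvu$vu
  rot[3] = wuuuuuwvuvu$vuw
  rot[4] = uuuuuwvuvu$vuww
  rot[5] = uuuuwvuvu$vuwwu
  rot[6] = uuuwvuvu$vuwwuu
  rot[7] = uuwvuvu$vuwwuuu
  rot[8] = uwvuvu$vuwwuuuu
  rot[9] = wvuvu$vuwwuuuuu
  rot[10] = vuvu$vuwwuuuuuw
  rot[11] = uvu$vuwwuuuuuwv
  rot[12] = vu$vuwwuuuuuwvu
  rot[13] = u$vuwwuuuuuwvuv
  rot[14] = $vuwwuuuuuwvuvu
Sorted (with $ < everything):
  sorted[0] = $vuwwuuuuuwvuvu
  sorted[1] = u$vuwwuuuuuwvuv
  sorted[2] = uuuuuwvuvu$vuww
  sorted[3] = uuuuwvuvu$vuwwu
  sorted[4] = uuuwvuvu$vuwwuu
  sorted[5] = uuwvuvu$vuwwuuu
  sorted[6] = uvu$vuwwuuuuuwv
  sorted[7] = uwvuvu$vuwwuuuu
  sorted[8] = uwwuuuuuwvuvu$v
  sorted[9] = vu$vuwwuuuuuwvu
  sorted[10] = vuvu$vuwwuuuuuw
  sorted[11] = vuwwuuuuuwvuvu$
  sorted[12] = wuuuuuwvuvu$vuw
  sorted[13] = wvuvu$vuwwuuuuu
  sorted[14] = wwuuuuuwvuvu$vu
sorted[5] = uuwvuvu$vuwwuuu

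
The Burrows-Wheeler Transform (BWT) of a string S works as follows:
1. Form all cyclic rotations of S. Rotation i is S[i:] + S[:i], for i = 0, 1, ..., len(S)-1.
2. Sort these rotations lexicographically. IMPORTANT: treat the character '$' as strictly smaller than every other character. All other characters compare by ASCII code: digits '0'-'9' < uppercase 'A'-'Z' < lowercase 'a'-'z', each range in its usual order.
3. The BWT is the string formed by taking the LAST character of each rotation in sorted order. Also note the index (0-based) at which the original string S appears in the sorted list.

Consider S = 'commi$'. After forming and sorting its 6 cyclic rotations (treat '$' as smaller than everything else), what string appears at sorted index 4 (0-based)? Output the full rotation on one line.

Answer: mmi$co

Derivation:
All 6 rotations (rotation i = S[i:]+S[:i]):
  rot[0] = commi$
  rot[1] = ommi$c
  rot[2] = mmi$co
  rot[3] = mi$com
  rot[4] = i$comm
  rot[5] = $commi
Sorted (with $ < everything):
  sorted[0] = $commi
  sorted[1] = commi$
  sorted[2] = i$comm
  sorted[3] = mi$com
  sorted[4] = mmi$co
  sorted[5] = ommi$c
sorted[4] = mmi$co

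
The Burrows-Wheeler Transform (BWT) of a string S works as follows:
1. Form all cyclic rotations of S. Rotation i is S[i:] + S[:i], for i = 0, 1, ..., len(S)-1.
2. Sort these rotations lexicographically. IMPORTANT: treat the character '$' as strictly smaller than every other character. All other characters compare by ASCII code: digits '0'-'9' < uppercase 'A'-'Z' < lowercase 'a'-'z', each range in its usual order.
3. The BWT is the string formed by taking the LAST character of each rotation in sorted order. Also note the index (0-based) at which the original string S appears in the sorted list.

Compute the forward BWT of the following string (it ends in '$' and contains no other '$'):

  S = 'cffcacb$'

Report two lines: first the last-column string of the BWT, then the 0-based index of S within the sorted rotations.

All 8 rotations (rotation i = S[i:]+S[:i]):
  rot[0] = cffcacb$
  rot[1] = ffcacb$c
  rot[2] = fcacb$cf
  rot[3] = cacb$cff
  rot[4] = acb$cffc
  rot[5] = cb$cffca
  rot[6] = b$cffcac
  rot[7] = $cffcacb
Sorted (with $ < everything):
  sorted[0] = $cffcacb  (last char: 'b')
  sorted[1] = acb$cffc  (last char: 'c')
  sorted[2] = b$cffcac  (last char: 'c')
  sorted[3] = cacb$cff  (last char: 'f')
  sorted[4] = cb$cffca  (last char: 'a')
  sorted[5] = cffcacb$  (last char: '$')
  sorted[6] = fcacb$cf  (last char: 'f')
  sorted[7] = ffcacb$c  (last char: 'c')
Last column: bccfa$fc
Original string S is at sorted index 5

Answer: bccfa$fc
5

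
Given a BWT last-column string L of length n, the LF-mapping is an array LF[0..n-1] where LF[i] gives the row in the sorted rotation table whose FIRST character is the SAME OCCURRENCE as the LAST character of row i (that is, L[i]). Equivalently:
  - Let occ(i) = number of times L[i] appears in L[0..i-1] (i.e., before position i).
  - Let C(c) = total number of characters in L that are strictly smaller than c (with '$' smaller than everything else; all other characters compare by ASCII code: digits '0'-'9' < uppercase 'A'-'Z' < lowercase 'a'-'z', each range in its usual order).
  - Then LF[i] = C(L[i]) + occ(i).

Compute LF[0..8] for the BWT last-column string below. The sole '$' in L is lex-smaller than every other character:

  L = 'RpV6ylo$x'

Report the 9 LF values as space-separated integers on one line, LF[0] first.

Char counts: '$':1, '6':1, 'R':1, 'V':1, 'l':1, 'o':1, 'p':1, 'x':1, 'y':1
C (first-col start): C('$')=0, C('6')=1, C('R')=2, C('V')=3, C('l')=4, C('o')=5, C('p')=6, C('x')=7, C('y')=8
L[0]='R': occ=0, LF[0]=C('R')+0=2+0=2
L[1]='p': occ=0, LF[1]=C('p')+0=6+0=6
L[2]='V': occ=0, LF[2]=C('V')+0=3+0=3
L[3]='6': occ=0, LF[3]=C('6')+0=1+0=1
L[4]='y': occ=0, LF[4]=C('y')+0=8+0=8
L[5]='l': occ=0, LF[5]=C('l')+0=4+0=4
L[6]='o': occ=0, LF[6]=C('o')+0=5+0=5
L[7]='$': occ=0, LF[7]=C('$')+0=0+0=0
L[8]='x': occ=0, LF[8]=C('x')+0=7+0=7

Answer: 2 6 3 1 8 4 5 0 7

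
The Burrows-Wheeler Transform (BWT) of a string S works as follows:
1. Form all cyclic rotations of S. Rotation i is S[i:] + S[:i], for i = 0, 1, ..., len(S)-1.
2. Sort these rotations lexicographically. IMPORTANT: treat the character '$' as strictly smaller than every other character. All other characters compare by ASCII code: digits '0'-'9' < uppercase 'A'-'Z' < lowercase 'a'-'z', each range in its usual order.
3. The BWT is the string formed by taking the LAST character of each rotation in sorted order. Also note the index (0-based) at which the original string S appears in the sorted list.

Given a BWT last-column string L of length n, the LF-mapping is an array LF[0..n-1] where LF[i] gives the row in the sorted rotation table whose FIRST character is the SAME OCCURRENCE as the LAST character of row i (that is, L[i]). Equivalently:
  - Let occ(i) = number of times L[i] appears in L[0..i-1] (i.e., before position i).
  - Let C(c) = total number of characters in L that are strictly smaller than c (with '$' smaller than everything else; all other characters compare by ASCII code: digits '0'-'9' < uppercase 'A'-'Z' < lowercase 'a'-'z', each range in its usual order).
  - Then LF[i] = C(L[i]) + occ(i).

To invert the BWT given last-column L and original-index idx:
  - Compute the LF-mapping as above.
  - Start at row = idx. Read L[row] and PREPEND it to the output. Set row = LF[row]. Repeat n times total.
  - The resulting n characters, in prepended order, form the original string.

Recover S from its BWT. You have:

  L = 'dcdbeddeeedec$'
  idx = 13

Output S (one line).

Answer: eededddcbceed$

Derivation:
LF mapping: 4 2 5 1 9 6 7 10 11 12 8 13 3 0
Walk LF starting at row 13, prepending L[row]:
  step 1: row=13, L[13]='$', prepend. Next row=LF[13]=0
  step 2: row=0, L[0]='d', prepend. Next row=LF[0]=4
  step 3: row=4, L[4]='e', prepend. Next row=LF[4]=9
  step 4: row=9, L[9]='e', prepend. Next row=LF[9]=12
  step 5: row=12, L[12]='c', prepend. Next row=LF[12]=3
  step 6: row=3, L[3]='b', prepend. Next row=LF[3]=1
  step 7: row=1, L[1]='c', prepend. Next row=LF[1]=2
  step 8: row=2, L[2]='d', prepend. Next row=LF[2]=5
  step 9: row=5, L[5]='d', prepend. Next row=LF[5]=6
  step 10: row=6, L[6]='d', prepend. Next row=LF[6]=7
  step 11: row=7, L[7]='e', prepend. Next row=LF[7]=10
  step 12: row=10, L[10]='d', prepend. Next row=LF[10]=8
  step 13: row=8, L[8]='e', prepend. Next row=LF[8]=11
  step 14: row=11, L[11]='e', prepend. Next row=LF[11]=13
Reversed output: eededddcbceed$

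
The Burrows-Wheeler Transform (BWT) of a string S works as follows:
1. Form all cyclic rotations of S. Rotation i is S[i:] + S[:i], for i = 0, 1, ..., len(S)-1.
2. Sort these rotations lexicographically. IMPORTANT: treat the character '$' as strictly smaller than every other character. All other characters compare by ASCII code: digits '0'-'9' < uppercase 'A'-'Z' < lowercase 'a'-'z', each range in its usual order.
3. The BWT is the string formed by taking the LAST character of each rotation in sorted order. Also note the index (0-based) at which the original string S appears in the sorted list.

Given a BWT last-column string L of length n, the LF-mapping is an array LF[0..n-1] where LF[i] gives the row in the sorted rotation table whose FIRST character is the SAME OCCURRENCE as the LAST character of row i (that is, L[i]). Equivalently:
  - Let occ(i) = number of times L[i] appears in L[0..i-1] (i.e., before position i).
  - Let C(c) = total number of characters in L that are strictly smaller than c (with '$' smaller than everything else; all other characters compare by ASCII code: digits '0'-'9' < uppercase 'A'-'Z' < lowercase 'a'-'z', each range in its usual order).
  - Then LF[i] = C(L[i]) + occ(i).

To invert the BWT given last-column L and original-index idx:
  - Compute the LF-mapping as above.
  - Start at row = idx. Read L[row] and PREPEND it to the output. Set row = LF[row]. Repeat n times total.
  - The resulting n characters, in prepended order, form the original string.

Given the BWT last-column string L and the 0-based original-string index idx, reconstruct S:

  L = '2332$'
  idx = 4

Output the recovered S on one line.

Answer: 3232$

Derivation:
LF mapping: 1 3 4 2 0
Walk LF starting at row 4, prepending L[row]:
  step 1: row=4, L[4]='$', prepend. Next row=LF[4]=0
  step 2: row=0, L[0]='2', prepend. Next row=LF[0]=1
  step 3: row=1, L[1]='3', prepend. Next row=LF[1]=3
  step 4: row=3, L[3]='2', prepend. Next row=LF[3]=2
  step 5: row=2, L[2]='3', prepend. Next row=LF[2]=4
Reversed output: 3232$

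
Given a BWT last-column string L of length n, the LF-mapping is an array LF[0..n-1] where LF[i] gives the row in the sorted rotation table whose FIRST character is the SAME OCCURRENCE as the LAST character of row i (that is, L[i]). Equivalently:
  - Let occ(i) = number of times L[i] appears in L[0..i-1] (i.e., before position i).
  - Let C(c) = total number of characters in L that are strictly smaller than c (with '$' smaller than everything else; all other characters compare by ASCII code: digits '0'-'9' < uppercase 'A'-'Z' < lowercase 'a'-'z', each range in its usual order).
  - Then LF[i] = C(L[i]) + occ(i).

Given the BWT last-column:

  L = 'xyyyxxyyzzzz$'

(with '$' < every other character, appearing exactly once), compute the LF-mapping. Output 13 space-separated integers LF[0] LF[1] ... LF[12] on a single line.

Char counts: '$':1, 'x':3, 'y':5, 'z':4
C (first-col start): C('$')=0, C('x')=1, C('y')=4, C('z')=9
L[0]='x': occ=0, LF[0]=C('x')+0=1+0=1
L[1]='y': occ=0, LF[1]=C('y')+0=4+0=4
L[2]='y': occ=1, LF[2]=C('y')+1=4+1=5
L[3]='y': occ=2, LF[3]=C('y')+2=4+2=6
L[4]='x': occ=1, LF[4]=C('x')+1=1+1=2
L[5]='x': occ=2, LF[5]=C('x')+2=1+2=3
L[6]='y': occ=3, LF[6]=C('y')+3=4+3=7
L[7]='y': occ=4, LF[7]=C('y')+4=4+4=8
L[8]='z': occ=0, LF[8]=C('z')+0=9+0=9
L[9]='z': occ=1, LF[9]=C('z')+1=9+1=10
L[10]='z': occ=2, LF[10]=C('z')+2=9+2=11
L[11]='z': occ=3, LF[11]=C('z')+3=9+3=12
L[12]='$': occ=0, LF[12]=C('$')+0=0+0=0

Answer: 1 4 5 6 2 3 7 8 9 10 11 12 0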